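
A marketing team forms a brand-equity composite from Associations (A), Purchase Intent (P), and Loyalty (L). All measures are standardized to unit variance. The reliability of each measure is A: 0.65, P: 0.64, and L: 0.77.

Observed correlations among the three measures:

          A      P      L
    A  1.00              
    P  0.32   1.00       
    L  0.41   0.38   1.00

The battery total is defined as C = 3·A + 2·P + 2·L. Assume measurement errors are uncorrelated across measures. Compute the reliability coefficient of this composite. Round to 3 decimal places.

Var(C) = 3² + 2² + 2² + 2·[6·0.32 + 6·0.41 + 4·0.38] = 17 + 11.8 = 28.8.
With uncorrelated errors the cross-covariances are all true-score covariance, so they carry over unchanged; only the diagonal terms shrink to ρᵢσᵢ².
True-score variance = [3²·0.65 + 2²·0.64 + 2²·0.77] + 11.8 = 11.49 + 11.8 = 23.29.
Reliability = 23.29 / 28.8 = 0.809.

0.809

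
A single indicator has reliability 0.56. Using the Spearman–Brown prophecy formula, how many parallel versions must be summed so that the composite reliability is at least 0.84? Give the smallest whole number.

5

k ≥ ρ*(1−ρ₁)/(ρ₁(1−ρ*)) = 0.84·0.44 / (0.56·0.16) = 4.125.
Smallest integer k = 5.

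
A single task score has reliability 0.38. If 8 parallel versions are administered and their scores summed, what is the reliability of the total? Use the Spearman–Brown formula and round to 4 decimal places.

0.8306

ρ_k = kρ / (1 + (k−1)ρ) = 8·0.38 / (1 + 7·0.38) = 3.040 / 3.660 = 0.8306.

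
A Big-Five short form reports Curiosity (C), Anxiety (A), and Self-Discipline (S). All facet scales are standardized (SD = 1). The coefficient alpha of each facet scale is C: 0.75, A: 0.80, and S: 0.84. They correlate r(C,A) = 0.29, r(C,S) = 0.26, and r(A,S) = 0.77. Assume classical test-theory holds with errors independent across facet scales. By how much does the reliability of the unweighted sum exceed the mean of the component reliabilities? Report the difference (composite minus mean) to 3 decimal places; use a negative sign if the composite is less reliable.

0.095

Var(sum) = 3 + 2.64 = 5.64; true-score variance = 2.39 + 2.64 = 5.03; composite reliability = 0.8918.
Mean component reliability = 0.7967.
Difference = 0.8918 − 0.7967 = 0.095.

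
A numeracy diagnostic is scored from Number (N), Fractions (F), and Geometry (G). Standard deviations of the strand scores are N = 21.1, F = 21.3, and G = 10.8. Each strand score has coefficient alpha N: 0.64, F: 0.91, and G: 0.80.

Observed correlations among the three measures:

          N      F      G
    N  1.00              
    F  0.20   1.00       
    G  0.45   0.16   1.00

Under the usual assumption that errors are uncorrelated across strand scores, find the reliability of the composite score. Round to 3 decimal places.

0.848

Var(N+F+G) = 21.1² + 21.3² + 10.8² + 2·[21.1·21.3·0.20 + 21.1·10.8·0.45 + 21.3·10.8·0.16] = 1015.54 + 458.477 = 1474.02.
Because errors are independent across components, Cov(Tᵢ,Tⱼ) = Cov(Xᵢ,Xⱼ); the off-diagonal part of the true-score variance is the same as above.
True-score variance = [21.1²·0.64 + 21.3²·0.91 + 10.8²·0.80] + 458.477 = 791.104 + 458.477 = 1249.58.
Reliability = 1249.58 / 1474.02 = 0.848.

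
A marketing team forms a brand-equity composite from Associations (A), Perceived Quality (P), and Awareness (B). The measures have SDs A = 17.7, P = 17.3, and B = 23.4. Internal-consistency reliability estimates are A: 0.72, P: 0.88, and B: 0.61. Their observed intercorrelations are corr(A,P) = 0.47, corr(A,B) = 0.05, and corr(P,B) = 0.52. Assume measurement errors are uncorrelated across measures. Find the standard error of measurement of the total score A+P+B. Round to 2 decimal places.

18.36

Var(total) = 1160.14 + 750.268 = 1910.41.
True-score variance = 822.956 + 750.268 = 1573.22, so reliability = 0.8235.
Error variance = 1910.41 − 1573.22 = 337.184; SEM = √337.184 = 18.36.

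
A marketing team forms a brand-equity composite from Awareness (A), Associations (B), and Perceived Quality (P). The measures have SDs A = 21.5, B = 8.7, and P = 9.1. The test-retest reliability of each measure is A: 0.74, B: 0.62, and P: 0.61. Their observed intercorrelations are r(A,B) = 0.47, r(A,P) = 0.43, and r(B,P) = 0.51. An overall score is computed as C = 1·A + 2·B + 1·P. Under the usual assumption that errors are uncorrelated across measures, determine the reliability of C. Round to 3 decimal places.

Var(C) = 21.5² + 2²·8.7² + 9.1² + 2·[2·21.5·8.7·0.47 + 21.5·9.1·0.43 + 2·8.7·9.1·0.51] = 847.82 + 681.42 = 1529.24.
Because errors are independent across components, Cov(Tᵢ,Tⱼ) = Cov(Xᵢ,Xⱼ); the off-diagonal part of the true-score variance is the same as above.
True-score variance = [21.5²·0.74 + 2²·8.7²·0.62 + 9.1²·0.61] + 681.42 = 580.29 + 681.42 = 1261.71.
Reliability = 1261.71 / 1529.24 = 0.825.

0.825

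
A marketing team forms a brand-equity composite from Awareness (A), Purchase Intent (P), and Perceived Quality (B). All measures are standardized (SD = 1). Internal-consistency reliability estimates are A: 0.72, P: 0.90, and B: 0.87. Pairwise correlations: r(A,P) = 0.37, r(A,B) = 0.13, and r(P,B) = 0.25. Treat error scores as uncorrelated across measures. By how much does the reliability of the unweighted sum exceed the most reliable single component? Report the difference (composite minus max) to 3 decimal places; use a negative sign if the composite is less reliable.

-0.013

Var(sum) = 3 + 1.5 = 4.5; true-score variance = 2.49 + 1.5 = 3.99; composite reliability = 0.8867.
Max component reliability = 0.9000.
Difference = 0.8867 − 0.9000 = -0.013.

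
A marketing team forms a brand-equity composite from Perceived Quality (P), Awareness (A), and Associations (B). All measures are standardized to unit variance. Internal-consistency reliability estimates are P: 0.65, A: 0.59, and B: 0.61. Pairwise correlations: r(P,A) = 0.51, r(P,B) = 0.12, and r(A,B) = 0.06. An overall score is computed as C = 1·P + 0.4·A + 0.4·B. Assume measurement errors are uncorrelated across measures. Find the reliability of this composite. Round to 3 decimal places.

0.741

Var(C) = 1 + 0.4² + 0.4² + 2·[0.4·0.51 + 0.4·0.12 + 0.16·0.06] = 1.32 + 0.5232 = 1.8432.
With uncorrelated errors the cross-covariances are all true-score covariance, so they carry over unchanged; only the diagonal terms shrink to ρᵢσᵢ².
True-score variance = [0.65 + 0.4²·0.59 + 0.4²·0.61] + 0.5232 = 0.842 + 0.5232 = 1.3652.
Reliability = 1.3652 / 1.8432 = 0.741.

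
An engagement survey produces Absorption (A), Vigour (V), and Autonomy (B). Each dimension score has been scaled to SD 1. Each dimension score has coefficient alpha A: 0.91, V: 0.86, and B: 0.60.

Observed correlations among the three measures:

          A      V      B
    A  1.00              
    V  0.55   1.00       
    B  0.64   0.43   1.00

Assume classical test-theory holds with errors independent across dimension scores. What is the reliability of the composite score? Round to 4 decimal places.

0.8990

Var(A+V+B) = 3 + 2·[0.55 + 0.64 + 0.43] = 3 + 3.24 = 6.24.
With uncorrelated errors the cross-covariances are all true-score covariance, so they carry over unchanged; only the diagonal terms shrink to ρᵢσᵢ².
True-score variance = [0.91 + 0.86 + 0.60] + 3.24 = 2.37 + 3.24 = 5.61.
Reliability = 5.61 / 6.24 = 0.8990.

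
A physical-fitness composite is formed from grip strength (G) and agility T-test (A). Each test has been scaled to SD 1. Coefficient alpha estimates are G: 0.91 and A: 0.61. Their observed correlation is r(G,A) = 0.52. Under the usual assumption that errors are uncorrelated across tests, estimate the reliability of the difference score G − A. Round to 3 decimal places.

Var(G−A) = 1 + 1 − 2·0.52 = 2 − 1.04 = 0.96.
Under uncorrelated errors the observed covariances equal the true-score covariances, so only the own-variance terms attenuate.
True-score variance = [0.91 + 0.61] − 1.04 = 1.52 − 1.04 = 0.48.
Reliability = 0.48 / 0.96 = 0.500.

0.500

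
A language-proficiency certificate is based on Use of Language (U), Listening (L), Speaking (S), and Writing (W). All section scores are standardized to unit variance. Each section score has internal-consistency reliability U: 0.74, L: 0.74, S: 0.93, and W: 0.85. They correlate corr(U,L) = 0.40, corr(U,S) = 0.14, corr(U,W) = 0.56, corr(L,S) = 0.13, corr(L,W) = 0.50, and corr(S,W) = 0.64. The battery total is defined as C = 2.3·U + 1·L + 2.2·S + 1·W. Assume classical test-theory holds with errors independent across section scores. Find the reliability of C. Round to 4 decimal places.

Var(C) = 2.3² + 1 + 2.2² + 1 + 2·[2.3·0.40 + 5.06·0.14 + 2.3·0.56 + 2.2·0.13 + 0.50 + 2.2·0.64] = 12.13 + 10.2208 = 22.3508.
Because errors are independent across components, Cov(Tᵢ,Tⱼ) = Cov(Xᵢ,Xⱼ); the off-diagonal part of the true-score variance is the same as above.
True-score variance = [2.3²·0.74 + 0.74 + 2.2²·0.93 + 0.85] + 10.2208 = 10.0058 + 10.2208 = 20.2266.
Reliability = 20.2266 / 22.3508 = 0.9050.

0.9050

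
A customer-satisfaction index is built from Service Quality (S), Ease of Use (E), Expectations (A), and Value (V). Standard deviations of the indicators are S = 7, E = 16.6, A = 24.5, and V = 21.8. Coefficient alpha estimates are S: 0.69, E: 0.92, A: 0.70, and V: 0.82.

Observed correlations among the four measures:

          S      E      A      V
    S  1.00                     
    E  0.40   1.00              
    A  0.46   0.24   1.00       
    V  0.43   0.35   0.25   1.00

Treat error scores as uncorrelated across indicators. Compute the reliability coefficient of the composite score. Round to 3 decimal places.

Var(S+E+A+V) = 7² + 16.6² + 24.5² + 21.8² + 2·[7·16.6·0.40 + 7·24.5·0.46 + 7·21.8·0.43 + 16.6·24.5·0.24 + 16.6·21.8·0.35 + 24.5·21.8·0.25] = 1400.05 + 1097.56 = 2497.61.
Because errors are independent across components, Cov(Tᵢ,Tⱼ) = Cov(Xᵢ,Xⱼ); the off-diagonal part of the true-score variance is the same as above.
True-score variance = [7²·0.69 + 16.6²·0.92 + 24.5²·0.70 + 21.8²·0.82] + 1097.56 = 1097.2 + 1097.56 = 2194.76.
Reliability = 2194.76 / 2497.61 = 0.879.

0.879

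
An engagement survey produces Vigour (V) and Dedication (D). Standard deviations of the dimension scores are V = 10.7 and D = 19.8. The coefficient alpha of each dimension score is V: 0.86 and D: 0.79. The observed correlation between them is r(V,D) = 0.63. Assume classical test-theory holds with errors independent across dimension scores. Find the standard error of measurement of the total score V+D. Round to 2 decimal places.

Var(total) = 506.53 + 266.944 = 773.474.
True-score variance = 408.173 + 266.944 = 675.117, so reliability = 0.8728.
Error variance = 773.474 − 675.117 = 98.357; SEM = √98.357 = 9.92.

9.92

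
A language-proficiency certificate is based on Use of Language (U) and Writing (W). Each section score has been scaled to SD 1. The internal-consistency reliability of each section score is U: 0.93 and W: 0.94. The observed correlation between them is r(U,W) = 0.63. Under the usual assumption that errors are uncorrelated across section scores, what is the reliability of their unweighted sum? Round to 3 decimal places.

0.960

Var(U+W) = 2 + 2·[0.63] = 2 + 1.26 = 3.26.
Under uncorrelated errors the observed covariances equal the true-score covariances, so only the own-variance terms attenuate.
True-score variance = [0.93 + 0.94] + 1.26 = 1.87 + 1.26 = 3.13.
Reliability = 3.13 / 3.26 = 0.960.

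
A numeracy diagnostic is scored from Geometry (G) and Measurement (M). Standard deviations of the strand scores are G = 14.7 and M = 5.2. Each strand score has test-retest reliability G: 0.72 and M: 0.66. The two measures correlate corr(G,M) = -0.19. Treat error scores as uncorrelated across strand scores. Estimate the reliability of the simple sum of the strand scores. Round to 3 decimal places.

Var(G+M) = 14.7² + 5.2² + 2·[14.7·5.2·(-0.19)] = 243.13 − 29.0472 = 214.083.
Because errors are independent across components, Cov(Tᵢ,Tⱼ) = Cov(Xᵢ,Xⱼ); the off-diagonal part of the true-score variance is the same as above.
True-score variance = [14.7²·0.72 + 5.2²·0.66] − 29.0472 = 173.431 − 29.0472 = 144.384.
Reliability = 144.384 / 214.083 = 0.674.

0.674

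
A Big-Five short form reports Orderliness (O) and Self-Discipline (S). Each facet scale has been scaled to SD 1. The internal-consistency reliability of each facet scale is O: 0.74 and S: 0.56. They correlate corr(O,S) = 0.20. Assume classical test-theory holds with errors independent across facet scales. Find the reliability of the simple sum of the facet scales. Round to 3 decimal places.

0.708

Var(O+S) = 2 + 2·[0.20] = 2 + 0.4 = 2.4.
With uncorrelated errors the cross-covariances are all true-score covariance, so they carry over unchanged; only the diagonal terms shrink to ρᵢσᵢ².
True-score variance = [0.74 + 0.56] + 0.4 = 1.3 + 0.4 = 1.7.
Reliability = 1.7 / 2.4 = 0.708.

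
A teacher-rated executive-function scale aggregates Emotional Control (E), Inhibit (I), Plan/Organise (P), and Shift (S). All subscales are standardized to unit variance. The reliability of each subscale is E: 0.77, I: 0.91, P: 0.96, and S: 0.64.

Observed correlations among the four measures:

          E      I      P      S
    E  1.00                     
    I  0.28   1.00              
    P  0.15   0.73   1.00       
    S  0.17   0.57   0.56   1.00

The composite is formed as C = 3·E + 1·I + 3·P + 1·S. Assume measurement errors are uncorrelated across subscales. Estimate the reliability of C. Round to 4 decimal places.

0.9160

Var(C) = 3² + 1 + 3² + 1 + 2·[3·0.28 + 9·0.15 + 3·0.17 + 3·0.73 + 0.57 + 3·0.56] = 20 + 14.28 = 34.28.
Because errors are independent across components, Cov(Tᵢ,Tⱼ) = Cov(Xᵢ,Xⱼ); the off-diagonal part of the true-score variance is the same as above.
True-score variance = [3²·0.77 + 0.91 + 3²·0.96 + 0.64] + 14.28 = 17.12 + 14.28 = 31.4.
Reliability = 31.4 / 34.28 = 0.9160.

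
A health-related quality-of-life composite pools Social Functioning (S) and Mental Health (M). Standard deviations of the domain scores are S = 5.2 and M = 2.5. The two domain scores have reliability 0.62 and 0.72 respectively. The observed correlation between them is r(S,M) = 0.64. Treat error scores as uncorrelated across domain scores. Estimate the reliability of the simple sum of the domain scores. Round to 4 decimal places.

Var(S+M) = 5.2² + 2.5² + 2·[5.2·2.5·0.64] = 33.29 + 16.64 = 49.93.
With uncorrelated errors the cross-covariances are all true-score covariance, so they carry over unchanged; only the diagonal terms shrink to ρᵢσᵢ².
True-score variance = [5.2²·0.62 + 2.5²·0.72] + 16.64 = 21.2648 + 16.64 = 37.9048.
Reliability = 37.9048 / 49.93 = 0.7592.

0.7592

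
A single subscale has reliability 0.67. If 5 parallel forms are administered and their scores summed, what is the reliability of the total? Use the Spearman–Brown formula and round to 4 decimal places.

0.9103

ρ_k = kρ / (1 + (k−1)ρ) = 5·0.67 / (1 + 4·0.67) = 3.350 / 3.680 = 0.9103.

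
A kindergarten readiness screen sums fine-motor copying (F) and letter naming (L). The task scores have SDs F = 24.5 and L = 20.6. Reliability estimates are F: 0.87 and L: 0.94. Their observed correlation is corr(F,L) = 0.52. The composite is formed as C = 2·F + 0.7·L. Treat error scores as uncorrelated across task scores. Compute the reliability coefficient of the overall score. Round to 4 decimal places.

Var(C) = 2²·24.5² + 0.7²·20.6² + 2·[1.4·24.5·20.6·0.52] = 2608.94 + 734.843 = 3343.78.
With uncorrelated errors the cross-covariances are all true-score covariance, so they carry over unchanged; only the diagonal terms shrink to ρᵢσᵢ².
True-score variance = [2²·24.5²·0.87 + 0.7²·20.6²·0.94] + 734.843 = 2284.33 + 734.843 = 3019.17.
Reliability = 3019.17 / 3343.78 = 0.9029.

0.9029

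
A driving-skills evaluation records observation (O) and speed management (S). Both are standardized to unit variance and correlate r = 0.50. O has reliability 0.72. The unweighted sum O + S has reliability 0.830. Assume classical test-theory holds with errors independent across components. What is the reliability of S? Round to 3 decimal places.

Var(O+S) = 2 + 2·0.50 = 3.000.
True-score variance = ρ_O + ρ_S + 2·0.50, so 0.830 = (0.72 + ρ_S + 1.00) / 3.000.
ρ_S = 0.830·3.000 − 0.72 − 1.00 = 0.770.

0.770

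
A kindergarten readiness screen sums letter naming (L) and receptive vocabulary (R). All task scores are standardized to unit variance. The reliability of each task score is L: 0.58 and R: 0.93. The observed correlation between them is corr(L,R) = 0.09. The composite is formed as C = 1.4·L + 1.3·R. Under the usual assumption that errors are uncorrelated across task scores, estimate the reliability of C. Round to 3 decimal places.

0.763

Var(C) = 1.4² + 1.3² + 2·[1.82·0.09] = 3.65 + 0.3276 = 3.9776.
Because errors are independent across components, Cov(Tᵢ,Tⱼ) = Cov(Xᵢ,Xⱼ); the off-diagonal part of the true-score variance is the same as above.
True-score variance = [1.4²·0.58 + 1.3²·0.93] + 0.3276 = 2.7085 + 0.3276 = 3.0361.
Reliability = 3.0361 / 3.9776 = 0.763.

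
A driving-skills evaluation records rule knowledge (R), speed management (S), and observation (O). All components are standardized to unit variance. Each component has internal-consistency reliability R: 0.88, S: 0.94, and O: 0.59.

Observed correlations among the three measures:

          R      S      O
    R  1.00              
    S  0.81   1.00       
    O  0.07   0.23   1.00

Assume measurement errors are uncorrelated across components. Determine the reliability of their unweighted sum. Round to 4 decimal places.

0.8870

Var(R+S+O) = 3 + 2·[0.81 + 0.07 + 0.23] = 3 + 2.22 = 5.22.
Because errors are independent across components, Cov(Tᵢ,Tⱼ) = Cov(Xᵢ,Xⱼ); the off-diagonal part of the true-score variance is the same as above.
True-score variance = [0.88 + 0.94 + 0.59] + 2.22 = 2.41 + 2.22 = 4.63.
Reliability = 4.63 / 5.22 = 0.8870.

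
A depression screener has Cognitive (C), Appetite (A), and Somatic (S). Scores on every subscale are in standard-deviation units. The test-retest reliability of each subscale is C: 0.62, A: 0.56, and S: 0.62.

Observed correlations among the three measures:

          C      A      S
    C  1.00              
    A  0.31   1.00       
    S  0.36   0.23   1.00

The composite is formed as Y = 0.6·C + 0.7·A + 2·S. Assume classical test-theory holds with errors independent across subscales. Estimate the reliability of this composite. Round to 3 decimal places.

0.717

Var(Y) = 0.6² + 0.7² + 2² + 2·[0.42·0.31 + 1.2·0.36 + 1.4·0.23] = 4.85 + 1.7684 = 6.6184.
Because errors are independent across components, Cov(Tᵢ,Tⱼ) = Cov(Xᵢ,Xⱼ); the off-diagonal part of the true-score variance is the same as above.
True-score variance = [0.6²·0.62 + 0.7²·0.56 + 2²·0.62] + 1.7684 = 2.9776 + 1.7684 = 4.746.
Reliability = 4.746 / 6.6184 = 0.717.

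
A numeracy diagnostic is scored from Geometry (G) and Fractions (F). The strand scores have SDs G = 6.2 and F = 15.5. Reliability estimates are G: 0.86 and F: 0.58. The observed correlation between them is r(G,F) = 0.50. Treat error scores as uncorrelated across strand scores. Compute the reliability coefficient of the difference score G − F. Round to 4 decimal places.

Var(G−F) = 6.2² + 15.5² − 2·6.2·15.5·0.50 = 278.69 − 96.1 = 182.59.
With uncorrelated errors the cross-covariances are all true-score covariance, so they carry over unchanged; only the diagonal terms shrink to ρᵢσᵢ².
True-score variance = [6.2²·0.86 + 15.5²·0.58] − 96.1 = 172.403 − 96.1 = 76.3034.
Reliability = 76.3034 / 182.59 = 0.4179.

0.4179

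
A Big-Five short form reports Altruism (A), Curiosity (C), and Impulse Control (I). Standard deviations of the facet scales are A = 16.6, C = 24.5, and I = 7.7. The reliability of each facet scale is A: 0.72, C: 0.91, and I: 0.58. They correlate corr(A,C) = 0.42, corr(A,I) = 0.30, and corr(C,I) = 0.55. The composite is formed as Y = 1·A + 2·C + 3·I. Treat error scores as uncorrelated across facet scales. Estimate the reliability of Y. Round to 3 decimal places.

Var(Y) = 16.6² + 2²·24.5² + 3²·7.7² + 2·[2·16.6·24.5·0.42 + 3·16.6·7.7·0.30 + 6·24.5·7.7·0.55] = 3210.17 + 2158.42 = 5368.59.
Under uncorrelated errors the observed covariances equal the true-score covariances, so only the own-variance terms attenuate.
True-score variance = [16.6²·0.72 + 2²·24.5²·0.91 + 3²·7.7²·0.58] + 2158.42 = 2692.81 + 2158.42 = 4851.23.
Reliability = 4851.23 / 5368.59 = 0.904.

0.904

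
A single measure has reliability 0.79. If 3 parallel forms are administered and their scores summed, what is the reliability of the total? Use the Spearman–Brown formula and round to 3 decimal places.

0.919

ρ_k = kρ / (1 + (k−1)ρ) = 3·0.79 / (1 + 2·0.79) = 2.370 / 2.580 = 0.919.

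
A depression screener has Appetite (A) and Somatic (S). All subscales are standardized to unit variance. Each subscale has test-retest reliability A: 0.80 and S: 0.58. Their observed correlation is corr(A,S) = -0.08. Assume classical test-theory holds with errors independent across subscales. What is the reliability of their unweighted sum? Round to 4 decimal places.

0.6630

Var(A+S) = 2 + 2·[(-0.08)] = 2 − 0.16 = 1.84.
With uncorrelated errors the cross-covariances are all true-score covariance, so they carry over unchanged; only the diagonal terms shrink to ρᵢσᵢ².
True-score variance = [0.80 + 0.58] − 0.16 = 1.38 − 0.16 = 1.22.
Reliability = 1.22 / 1.84 = 0.6630.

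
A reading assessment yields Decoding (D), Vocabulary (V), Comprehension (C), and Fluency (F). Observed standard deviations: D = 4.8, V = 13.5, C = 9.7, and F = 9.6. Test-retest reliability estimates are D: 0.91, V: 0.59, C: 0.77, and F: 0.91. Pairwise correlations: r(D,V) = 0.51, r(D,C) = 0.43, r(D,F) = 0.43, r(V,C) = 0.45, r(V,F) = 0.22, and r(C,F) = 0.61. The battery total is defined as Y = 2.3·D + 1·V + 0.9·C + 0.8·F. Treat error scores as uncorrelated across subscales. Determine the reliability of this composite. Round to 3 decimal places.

0.889

Var(Y) = 2.3²·4.8² + 13.5² + 0.9²·9.7² + 0.8²·9.6² + 2·[2.3·4.8·13.5·0.51 + 2.07·4.8·9.7·0.43 + 1.84·4.8·9.6·0.43 + 0.9·13.5·9.7·0.45 + 0.8·13.5·9.6·0.22 + 0.72·9.7·9.6·0.61] = 439.327 + 541.309 = 980.636.
Under uncorrelated errors the observed covariances equal the true-score covariances, so only the own-variance terms attenuate.
True-score variance = [2.3²·4.8²·0.91 + 13.5²·0.59 + 0.9²·9.7²·0.77 + 0.8²·9.6²·0.91] + 541.309 = 330.798 + 541.309 = 872.107.
Reliability = 872.107 / 980.636 = 0.889.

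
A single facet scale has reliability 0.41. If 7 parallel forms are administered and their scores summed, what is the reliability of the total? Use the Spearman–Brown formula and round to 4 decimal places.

ρ_k = kρ / (1 + (k−1)ρ) = 7·0.41 / (1 + 6·0.41) = 2.870 / 3.460 = 0.8295.

0.8295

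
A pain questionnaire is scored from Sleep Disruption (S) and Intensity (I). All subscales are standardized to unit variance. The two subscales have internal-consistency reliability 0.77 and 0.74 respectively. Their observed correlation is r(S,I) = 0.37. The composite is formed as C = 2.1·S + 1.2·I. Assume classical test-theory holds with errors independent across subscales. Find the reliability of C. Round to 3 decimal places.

Var(C) = 2.1² + 1.2² + 2·[2.52·0.37] = 5.85 + 1.8648 = 7.7148.
With uncorrelated errors the cross-covariances are all true-score covariance, so they carry over unchanged; only the diagonal terms shrink to ρᵢσᵢ².
True-score variance = [2.1²·0.77 + 1.2²·0.74] + 1.8648 = 4.4613 + 1.8648 = 6.3261.
Reliability = 6.3261 / 7.7148 = 0.820.

0.820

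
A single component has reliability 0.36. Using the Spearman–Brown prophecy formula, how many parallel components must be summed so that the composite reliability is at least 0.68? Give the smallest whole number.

k ≥ ρ*(1−ρ₁)/(ρ₁(1−ρ*)) = 0.68·0.64 / (0.36·0.32) = 3.778.
Smallest integer k = 4.

4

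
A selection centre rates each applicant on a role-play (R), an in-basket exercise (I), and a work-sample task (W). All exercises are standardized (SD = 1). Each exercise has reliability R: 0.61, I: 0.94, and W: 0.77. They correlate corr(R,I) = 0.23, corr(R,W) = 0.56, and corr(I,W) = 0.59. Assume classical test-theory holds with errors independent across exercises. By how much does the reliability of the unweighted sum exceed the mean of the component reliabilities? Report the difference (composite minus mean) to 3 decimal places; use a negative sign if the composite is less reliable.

Var(sum) = 3 + 2.76 = 5.76; true-score variance = 2.32 + 2.76 = 5.08; composite reliability = 0.8819.
Mean component reliability = 0.7733.
Difference = 0.8819 − 0.7733 = 0.109.

0.109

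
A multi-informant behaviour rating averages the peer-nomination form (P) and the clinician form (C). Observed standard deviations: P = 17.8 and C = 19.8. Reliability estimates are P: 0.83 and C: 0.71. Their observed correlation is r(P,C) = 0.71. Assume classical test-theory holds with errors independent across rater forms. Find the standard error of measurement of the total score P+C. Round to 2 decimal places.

Var(total) = 708.88 + 500.465 = 1209.34.
True-score variance = 541.326 + 500.465 = 1041.79, so reliability = 0.8615.
Error variance = 1209.34 − 1041.79 = 167.554; SEM = √167.554 = 12.94.

12.94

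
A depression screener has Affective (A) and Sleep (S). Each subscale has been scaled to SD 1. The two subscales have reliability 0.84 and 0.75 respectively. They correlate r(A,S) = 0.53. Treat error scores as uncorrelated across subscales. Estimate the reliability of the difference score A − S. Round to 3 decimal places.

Var(A−S) = 1 + 1 − 2·0.53 = 2 − 1.06 = 0.94.
Under uncorrelated errors the observed covariances equal the true-score covariances, so only the own-variance terms attenuate.
True-score variance = [0.84 + 0.75] − 1.06 = 1.59 − 1.06 = 0.53.
Reliability = 0.53 / 0.94 = 0.564.

0.564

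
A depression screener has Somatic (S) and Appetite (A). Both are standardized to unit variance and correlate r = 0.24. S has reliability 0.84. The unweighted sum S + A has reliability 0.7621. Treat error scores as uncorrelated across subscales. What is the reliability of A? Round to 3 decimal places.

Var(S+A) = 2 + 2·0.24 = 2.480.
True-score variance = ρ_S + ρ_A + 2·0.24, so 0.7621 = (0.84 + ρ_A + 0.48) / 2.480.
ρ_A = 0.7621·2.480 − 0.84 − 0.48 = 0.570.

0.570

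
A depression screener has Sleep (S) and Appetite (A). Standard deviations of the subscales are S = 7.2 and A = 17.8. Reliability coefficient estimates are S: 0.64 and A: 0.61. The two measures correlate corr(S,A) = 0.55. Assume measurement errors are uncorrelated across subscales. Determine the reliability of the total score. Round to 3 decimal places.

0.721

Var(S+A) = 7.2² + 17.8² + 2·[7.2·17.8·0.55] = 368.68 + 140.976 = 509.656.
With uncorrelated errors the cross-covariances are all true-score covariance, so they carry over unchanged; only the diagonal terms shrink to ρᵢσᵢ².
True-score variance = [7.2²·0.64 + 17.8²·0.61] + 140.976 = 226.45 + 140.976 = 367.426.
Reliability = 367.426 / 509.656 = 0.721.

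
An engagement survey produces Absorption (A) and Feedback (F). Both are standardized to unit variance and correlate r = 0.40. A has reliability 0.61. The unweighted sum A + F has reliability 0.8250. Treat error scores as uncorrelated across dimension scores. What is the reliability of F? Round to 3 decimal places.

0.900

Var(A+F) = 2 + 2·0.40 = 2.800.
True-score variance = ρ_A + ρ_F + 2·0.40, so 0.8250 = (0.61 + ρ_F + 0.80) / 2.800.
ρ_F = 0.8250·2.800 − 0.61 − 0.80 = 0.900.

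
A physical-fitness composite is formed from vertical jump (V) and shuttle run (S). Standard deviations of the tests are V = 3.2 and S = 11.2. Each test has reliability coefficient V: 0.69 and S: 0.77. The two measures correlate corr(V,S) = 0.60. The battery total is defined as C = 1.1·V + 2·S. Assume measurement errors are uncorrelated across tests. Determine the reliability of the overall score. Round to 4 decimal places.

0.8041

Var(C) = 1.1²·3.2² + 2²·11.2² + 2·[2.2·3.2·11.2·0.60] = 514.15 + 94.6176 = 608.768.
With uncorrelated errors the cross-covariances are all true-score covariance, so they carry over unchanged; only the diagonal terms shrink to ρᵢσᵢ².
True-score variance = [1.1²·3.2²·0.69 + 2²·11.2²·0.77] + 94.6176 = 394.905 + 94.6176 = 489.522.
Reliability = 489.522 / 608.768 = 0.8041.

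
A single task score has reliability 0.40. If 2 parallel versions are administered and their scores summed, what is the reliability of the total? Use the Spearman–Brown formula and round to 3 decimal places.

0.571

ρ_k = kρ / (1 + (k−1)ρ) = 2·0.40 / (1 + 1·0.40) = 0.800 / 1.400 = 0.571.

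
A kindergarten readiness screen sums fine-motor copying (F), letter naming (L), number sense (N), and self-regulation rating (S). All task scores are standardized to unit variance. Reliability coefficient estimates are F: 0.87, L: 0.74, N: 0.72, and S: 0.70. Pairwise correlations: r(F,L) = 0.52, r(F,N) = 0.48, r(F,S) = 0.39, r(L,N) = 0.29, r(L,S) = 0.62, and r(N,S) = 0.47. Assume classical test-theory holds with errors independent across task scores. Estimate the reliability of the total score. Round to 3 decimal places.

0.898

Var(F+L+N+S) = 4 + 2·[0.52 + 0.48 + 0.39 + 0.29 + 0.62 + 0.47] = 4 + 5.54 = 9.54.
Under uncorrelated errors the observed covariances equal the true-score covariances, so only the own-variance terms attenuate.
True-score variance = [0.87 + 0.74 + 0.72 + 0.70] + 5.54 = 3.03 + 5.54 = 8.57.
Reliability = 8.57 / 9.54 = 0.898.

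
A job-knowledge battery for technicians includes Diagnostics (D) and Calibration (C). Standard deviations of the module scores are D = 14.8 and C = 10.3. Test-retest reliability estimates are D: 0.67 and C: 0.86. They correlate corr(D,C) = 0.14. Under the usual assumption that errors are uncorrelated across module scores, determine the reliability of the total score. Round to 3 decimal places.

0.763

Var(D+C) = 14.8² + 10.3² + 2·[14.8·10.3·0.14] = 325.13 + 42.6832 = 367.813.
Under uncorrelated errors the observed covariances equal the true-score covariances, so only the own-variance terms attenuate.
True-score variance = [14.8²·0.67 + 10.3²·0.86] + 42.6832 = 237.994 + 42.6832 = 280.677.
Reliability = 280.677 / 367.813 = 0.763.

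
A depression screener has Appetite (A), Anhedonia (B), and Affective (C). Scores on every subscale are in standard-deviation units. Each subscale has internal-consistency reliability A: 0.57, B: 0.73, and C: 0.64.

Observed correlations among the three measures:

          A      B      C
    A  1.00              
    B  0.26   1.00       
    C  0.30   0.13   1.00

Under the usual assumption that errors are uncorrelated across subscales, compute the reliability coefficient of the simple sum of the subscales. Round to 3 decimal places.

Var(A+B+C) = 3 + 2·[0.26 + 0.30 + 0.13] = 3 + 1.38 = 4.38.
With uncorrelated errors the cross-covariances are all true-score covariance, so they carry over unchanged; only the diagonal terms shrink to ρᵢσᵢ².
True-score variance = [0.57 + 0.73 + 0.64] + 1.38 = 1.94 + 1.38 = 3.32.
Reliability = 3.32 / 4.38 = 0.758.

0.758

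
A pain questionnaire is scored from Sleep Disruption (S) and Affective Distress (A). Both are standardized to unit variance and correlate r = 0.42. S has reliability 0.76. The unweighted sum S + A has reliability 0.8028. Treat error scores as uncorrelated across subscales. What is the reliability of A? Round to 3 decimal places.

Var(S+A) = 2 + 2·0.42 = 2.840.
True-score variance = ρ_S + ρ_A + 2·0.42, so 0.8028 = (0.76 + ρ_A + 0.84) / 2.840.
ρ_A = 0.8028·2.840 − 0.76 − 0.84 = 0.680.

0.680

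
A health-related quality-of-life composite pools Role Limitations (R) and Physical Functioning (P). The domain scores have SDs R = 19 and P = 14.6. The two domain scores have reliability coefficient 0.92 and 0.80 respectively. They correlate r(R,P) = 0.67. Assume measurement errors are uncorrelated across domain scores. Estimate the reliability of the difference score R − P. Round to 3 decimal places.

0.647

Var(R−P) = 19² + 14.6² − 2·19·14.6·0.67 = 574.16 − 371.716 = 202.444.
Under uncorrelated errors the observed covariances equal the true-score covariances, so only the own-variance terms attenuate.
True-score variance = [19²·0.92 + 14.6²·0.80] − 371.716 = 502.648 − 371.716 = 130.932.
Reliability = 130.932 / 202.444 = 0.647.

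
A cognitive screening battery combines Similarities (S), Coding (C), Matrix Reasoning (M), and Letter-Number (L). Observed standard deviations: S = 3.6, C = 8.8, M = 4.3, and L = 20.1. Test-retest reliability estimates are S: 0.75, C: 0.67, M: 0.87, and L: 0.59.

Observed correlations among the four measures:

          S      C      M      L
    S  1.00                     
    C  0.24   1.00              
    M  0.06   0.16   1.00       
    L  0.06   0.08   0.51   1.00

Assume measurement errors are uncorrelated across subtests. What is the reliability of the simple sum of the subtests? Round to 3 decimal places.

Var(S+C+M+L) = 3.6² + 8.8² + 4.3² + 20.1² + 2·[3.6·8.8·0.24 + 3.6·4.3·0.06 + 3.6·20.1·0.06 + 8.8·4.3·0.16 + 8.8·20.1·0.08 + 4.3·20.1·0.51] = 512.9 + 154.315 = 667.215.
Because errors are independent across components, Cov(Tᵢ,Tⱼ) = Cov(Xᵢ,Xⱼ); the off-diagonal part of the true-score variance is the same as above.
True-score variance = [3.6²·0.75 + 8.8²·0.67 + 4.3²·0.87 + 20.1²·0.59] + 154.315 = 316.057 + 154.315 = 470.372.
Reliability = 470.372 / 667.215 = 0.705.

0.705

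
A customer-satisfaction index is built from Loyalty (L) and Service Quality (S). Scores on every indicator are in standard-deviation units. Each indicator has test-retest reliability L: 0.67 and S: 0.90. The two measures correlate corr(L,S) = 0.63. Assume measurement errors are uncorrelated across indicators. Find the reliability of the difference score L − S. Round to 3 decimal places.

Var(L−S) = 1 + 1 − 2·0.63 = 2 − 1.26 = 0.74.
Under uncorrelated errors the observed covariances equal the true-score covariances, so only the own-variance terms attenuate.
True-score variance = [0.67 + 0.90] − 1.26 = 1.57 − 1.26 = 0.31.
Reliability = 0.31 / 0.74 = 0.419.

0.419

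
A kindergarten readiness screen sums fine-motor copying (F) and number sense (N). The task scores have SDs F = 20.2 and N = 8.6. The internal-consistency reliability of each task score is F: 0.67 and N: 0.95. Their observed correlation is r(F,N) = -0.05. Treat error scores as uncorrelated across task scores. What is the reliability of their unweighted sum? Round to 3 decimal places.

Var(F+N) = 20.2² + 8.6² + 2·[20.2·8.6·(-0.05)] = 482 − 17.372 = 464.628.
Under uncorrelated errors the observed covariances equal the true-score covariances, so only the own-variance terms attenuate.
True-score variance = [20.2²·0.67 + 8.6²·0.95] − 17.372 = 343.649 − 17.372 = 326.277.
Reliability = 326.277 / 464.628 = 0.702.

0.702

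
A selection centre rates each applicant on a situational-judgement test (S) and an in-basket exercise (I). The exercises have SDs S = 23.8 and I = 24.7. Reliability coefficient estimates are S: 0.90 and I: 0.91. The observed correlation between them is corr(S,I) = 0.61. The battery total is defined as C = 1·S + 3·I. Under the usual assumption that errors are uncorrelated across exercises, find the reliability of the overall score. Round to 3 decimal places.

0.933

Var(C) = 23.8² + 3²·24.7² + 2·[3·23.8·24.7·0.61] = 6057.25 + 2151.57 = 8208.82.
With uncorrelated errors the cross-covariances are all true-score covariance, so they carry over unchanged; only the diagonal terms shrink to ρᵢσᵢ².
True-score variance = [23.8²·0.90 + 3²·24.7²·0.91] + 2151.57 = 5506.43 + 2151.57 = 7658.
Reliability = 7658 / 8208.82 = 0.933.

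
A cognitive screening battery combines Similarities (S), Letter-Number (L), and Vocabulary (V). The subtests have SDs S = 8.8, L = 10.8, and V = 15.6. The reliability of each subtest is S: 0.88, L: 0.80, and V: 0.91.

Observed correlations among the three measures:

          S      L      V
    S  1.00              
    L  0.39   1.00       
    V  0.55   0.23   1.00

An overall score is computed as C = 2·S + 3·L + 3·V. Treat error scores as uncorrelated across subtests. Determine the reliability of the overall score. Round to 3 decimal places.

0.921

Var(C) = 2²·8.8² + 3²·10.8² + 3²·15.6² + 2·[6·8.8·10.8·0.39 + 6·8.8·15.6·0.55 + 9·10.8·15.6·0.23] = 3549.76 + 2048.34 = 5598.1.
With uncorrelated errors the cross-covariances are all true-score covariance, so they carry over unchanged; only the diagonal terms shrink to ρᵢσᵢ².
True-score variance = [2²·8.8²·0.88 + 3²·10.8²·0.80 + 3²·15.6²·0.91] + 2048.34 = 3105.52 + 2048.34 = 5153.86.
Reliability = 5153.86 / 5598.1 = 0.921.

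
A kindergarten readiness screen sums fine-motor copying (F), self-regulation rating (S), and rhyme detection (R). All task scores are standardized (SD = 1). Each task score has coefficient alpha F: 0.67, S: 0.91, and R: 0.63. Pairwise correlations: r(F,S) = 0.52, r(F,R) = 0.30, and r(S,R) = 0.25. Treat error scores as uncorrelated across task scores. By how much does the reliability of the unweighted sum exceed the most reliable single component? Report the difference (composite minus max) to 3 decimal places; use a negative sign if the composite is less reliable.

-0.064

Var(sum) = 3 + 2.14 = 5.14; true-score variance = 2.21 + 2.14 = 4.35; composite reliability = 0.8463.
Max component reliability = 0.9100.
Difference = 0.8463 − 0.9100 = -0.064.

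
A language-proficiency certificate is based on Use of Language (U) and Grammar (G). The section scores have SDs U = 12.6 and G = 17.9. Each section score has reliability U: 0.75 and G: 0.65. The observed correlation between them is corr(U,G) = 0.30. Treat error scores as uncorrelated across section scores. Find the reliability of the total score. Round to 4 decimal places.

Var(U+G) = 12.6² + 17.9² + 2·[12.6·17.9·0.30] = 479.17 + 135.324 = 614.494.
With uncorrelated errors the cross-covariances are all true-score covariance, so they carry over unchanged; only the diagonal terms shrink to ρᵢσᵢ².
True-score variance = [12.6²·0.75 + 17.9²·0.65] + 135.324 = 327.337 + 135.324 = 462.66.
Reliability = 462.66 / 614.494 = 0.7529.

0.7529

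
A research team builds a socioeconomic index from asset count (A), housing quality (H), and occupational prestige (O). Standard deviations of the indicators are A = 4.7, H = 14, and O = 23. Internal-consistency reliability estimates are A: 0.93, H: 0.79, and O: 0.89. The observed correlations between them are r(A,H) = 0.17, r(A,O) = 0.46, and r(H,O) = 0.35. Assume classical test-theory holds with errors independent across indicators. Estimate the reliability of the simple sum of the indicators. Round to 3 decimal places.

0.908

Var(A+H+O) = 4.7² + 14² + 23² + 2·[4.7·14·0.17 + 4.7·23·0.46 + 14·23·0.35] = 747.09 + 347.224 = 1094.31.
Because errors are independent across components, Cov(Tᵢ,Tⱼ) = Cov(Xᵢ,Xⱼ); the off-diagonal part of the true-score variance is the same as above.
True-score variance = [4.7²·0.93 + 14²·0.79 + 23²·0.89] + 347.224 = 646.194 + 347.224 = 993.418.
Reliability = 993.418 / 1094.31 = 0.908.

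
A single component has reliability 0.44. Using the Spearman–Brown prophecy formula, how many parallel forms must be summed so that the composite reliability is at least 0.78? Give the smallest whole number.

5

k ≥ ρ*(1−ρ₁)/(ρ₁(1−ρ*)) = 0.78·0.56 / (0.44·0.22) = 4.512.
Smallest integer k = 5.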